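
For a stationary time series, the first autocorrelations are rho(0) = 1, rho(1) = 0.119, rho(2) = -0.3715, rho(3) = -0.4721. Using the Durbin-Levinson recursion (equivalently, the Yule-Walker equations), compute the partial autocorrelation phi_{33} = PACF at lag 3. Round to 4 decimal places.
\phi_{33} = -0.4360

The PACF at lag k is phi_{kk}, the last component of the solution
to the Yule-Walker system G_k phi = r_k where
  (G_k)_{ij} = rho(|i - j|), (r_k)_i = rho(i), i,j = 1..k.
Equivalently, Durbin-Levinson gives phi_{kk} iteratively:
  phi_{11} = rho(1)
  phi_{kk} = [rho(k) - sum_{j=1..k-1} phi_{k-1,j} rho(k-j)]
            / [1 - sum_{j=1..k-1} phi_{k-1,j} rho(j)],
  phi_{k,j} = phi_{k-1,j} - phi_{kk} phi_{k-1,k-j},  j = 1..k-1.
Step k = 1:
  phi_11 = rho(1) = 0.119.
Step k = 2:
  phi_22 = [rho(2) - phi_11 rho(1)] / [1 - phi_11 rho(1)] = [-0.3715 - (0.119)(0.119)] / [1 - (0.119)(0.119)]
         = -0.385661 / 0.985839 = -0.391201.
  Update: phi_21 = phi_11 - phi_22 phi_11 = 0.119 - (-0.391201)(0.119) = 0.165553.
Step k = 3:
  phi_33 = [rho(3) - phi_21 rho(2) - phi_22 rho(1)] / [1 - phi_21 rho(1) - phi_22 rho(2)]
    numerator   = -0.4721 - (0.165553)(-0.3715) - (-0.391201)(0.119) = -0.36404421
    denominator = 1 - (0.165553)(0.119) - (-0.391201)(-0.3715) = 0.83496811
  phi_33 = -0.36404421 / 0.83496811 = -0.436.
Therefore phi_{33} = -0.4360.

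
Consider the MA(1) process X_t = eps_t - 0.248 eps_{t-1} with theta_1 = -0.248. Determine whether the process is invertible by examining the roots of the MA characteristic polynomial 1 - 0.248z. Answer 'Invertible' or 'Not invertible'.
\text{Invertible}

The MA(q) characteristic polynomial is P(z) = 1 - 0.248z.
Invertibility requires all roots to lie outside the unit circle, i.e. |z| > 1 for every root.
This is linear in z: 1 + (-0.248) z = 0  =>  z = -1/(-0.248) = 4.032258,  |z| = 4.032258.
Moduli of all roots: 4.0323.
All moduli strictly greater than 1? Yes.
Verdict: Invertible.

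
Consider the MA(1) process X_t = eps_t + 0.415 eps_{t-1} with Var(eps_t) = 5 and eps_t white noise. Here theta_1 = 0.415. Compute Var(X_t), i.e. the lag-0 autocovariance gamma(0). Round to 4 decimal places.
\gamma(0) = 5.8611

For an MA(q) process X_t = eps_t + sum_i theta_i eps_{t-i} with
Var(eps_t) = sigma^2, the variance is
  gamma(0) = sigma^2 * (1 + sum_i theta_i^2).
  sum_i theta_i^2 = (0.415)^2 = 0.172225.
  gamma(0) = 5 * (1 + 0.172225) = 5 * 1.172225 = 5.861125, which rounds to 5.8611.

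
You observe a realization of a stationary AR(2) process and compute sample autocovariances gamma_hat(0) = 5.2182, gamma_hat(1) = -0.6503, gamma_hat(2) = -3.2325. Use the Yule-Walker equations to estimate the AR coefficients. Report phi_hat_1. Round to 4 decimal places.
\hat\phi_{1} = -0.2050

The Yule-Walker equations for an AR(p) process read, in matrix form,
  Gamma_p phi = r_p,   with   (Gamma_p)_{ij} = gamma(|i - j|),
                       (r_p)_i = gamma(i),   i,j = 1..p.
Substitute the sample gammas (Toeplitz matrix and right-hand side of size 2):
  Gamma_p = [[5.2182, -0.6503], [-0.6503, 5.2182]]
  r_p     = [-0.6503, -3.2325]
Written out:
  5.2182 phi_1 - 0.6503 phi_2 = -0.6503
  -0.6503 phi_1 + 5.2182 phi_2 = -3.2325
Solve by Cramer's rule:
  det = gamma(0)^2 - gamma(1)^2 = (5.2182)^2 - (-0.6503)^2 = 27.22961124 - 0.42289009 = 26.80672115
  phi_hat_1 = [gamma(1) gamma(0) - gamma(1) gamma(2)] / det = [(-0.6503)(5.2182) - (-0.6503)(-3.2325)] / 26.80672115 = -5.49549021 / 26.80672115 = -0.205
  phi_hat_2 = [gamma(0) gamma(2) - gamma(1)^2] / det = [(5.2182)(-3.2325) - (-0.6503)^2] / 26.80672115 = -17.29072159 / 26.80672115 = -0.645
So phi_hat = [-0.2050, -0.6450].
Therefore phi_hat_1 = -0.2050.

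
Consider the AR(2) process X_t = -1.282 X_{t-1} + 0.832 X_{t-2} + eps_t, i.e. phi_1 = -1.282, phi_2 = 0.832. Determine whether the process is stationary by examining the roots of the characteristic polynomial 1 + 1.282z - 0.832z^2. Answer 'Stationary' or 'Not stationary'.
\text{Not stationary}

The AR(p) characteristic polynomial is P(z) = 1 + 1.282z - 0.832z^2.
Stationarity requires all roots to lie outside the unit circle, i.e. |z| > 1 for every root.
Set 1 + (1.282) z + (-0.832) z^2 = 0, i.e. a z^2 + b z + c = 0 with a = -0.832, b = 1.282, c = 1.
Discriminant D = b^2 - 4ac = (1.282)^2 - 4*(-0.832)*1 = 1.643524 - (-3.328) = 4.971524.
D >= 0, so the roots are real: z = (-b +/- sqrt(D)) / (2a) = (-1.282 +/- 2.229691) / (-1.664).
  z_1 = (-1.282 + 2.229691) / (-1.664) = -0.5695,   |z_1| = 0.5695.
  z_2 = (-1.282 - 2.229691) / (-1.664) = 2.1104,   |z_2| = 2.1104.
Moduli of all roots: 0.5695, 2.1104.
All moduli strictly greater than 1? No.
Verdict: Not stationary.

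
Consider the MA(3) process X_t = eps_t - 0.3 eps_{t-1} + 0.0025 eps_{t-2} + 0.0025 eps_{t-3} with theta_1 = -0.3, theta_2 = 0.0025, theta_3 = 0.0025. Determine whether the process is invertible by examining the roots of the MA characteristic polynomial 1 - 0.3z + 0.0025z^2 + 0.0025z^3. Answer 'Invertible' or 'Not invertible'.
\text{Invertible}

The MA(q) characteristic polynomial is P(z) = 1 - 0.3z + 0.0025z^2 + 0.0025z^3.
Invertibility requires all roots to lie outside the unit circle, i.e. |z| > 1 for every root.
Degree 3: look for a simple real root z0 first, then factor out (1 - z/z0) and solve the remaining quadratic.
Testing z0 = 4: P(4) = 1 + (-0.3)(4) + (0.0025)(4)^2 + (0.0025)(4)^3
  = 1 + (-1.2) + (0.04) + (0.16) = 0.  So z_0 = 4 is a root, |z_0| = 4.
Divide out the factor (1 - 0.25 z) = (1 - z/z0) (since 1/z0 = 0.25):
  P(z) = (1 - 0.25 z)(1 + (-0.05) z + (-0.01) z^2)
  [check: z-coef -0.05 - (0.25) = -0.3; z^2-coef -0.01 - (0.25)(-0.05) = 0.0025; z^3-coef -(0.25)(-0.01) = 0.0025.]
Remaining roots from the quadratic factor 1 + (-0.05) z + (-0.01) z^2:
  Set 1 + (-0.05) z + (-0.01) z^2 = 0, i.e. a z^2 + b z + c = 0 with a = -0.01, b = -0.05, c = 1.
  Discriminant D = b^2 - 4ac = (-0.05)^2 - 4*(-0.01)*1 = 0.0025 - (-0.04) = 0.0425.
  D >= 0, so the roots are real: z = (-b +/- sqrt(D)) / (2a) = (0.05 +/- 0.206155) / (-0.02).
    z_1 = (0.05 + 0.206155) / (-0.02) = -12.8078,   |z_1| = 12.8078.
    z_2 = (0.05 - 0.206155) / (-0.02) = 7.8078,   |z_2| = 7.8078.
Moduli of all roots: 4.0000, 12.8078, 7.8078.
All moduli strictly greater than 1? Yes.
Verdict: Invertible.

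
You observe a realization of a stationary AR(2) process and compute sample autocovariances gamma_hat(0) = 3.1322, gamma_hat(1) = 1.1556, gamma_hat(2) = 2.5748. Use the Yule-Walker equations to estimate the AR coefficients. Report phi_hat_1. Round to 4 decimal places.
\hat\phi_{1} = 0.0760

The Yule-Walker equations for an AR(p) process read, in matrix form,
  Gamma_p phi = r_p,   with   (Gamma_p)_{ij} = gamma(|i - j|),
                       (r_p)_i = gamma(i),   i,j = 1..p.
Substitute the sample gammas (Toeplitz matrix and right-hand side of size 2):
  Gamma_p = [[3.1322, 1.1556], [1.1556, 3.1322]]
  r_p     = [1.1556, 2.5748]
Written out:
  3.1322 phi_1 + 1.1556 phi_2 = 1.1556
  1.1556 phi_1 + 3.1322 phi_2 = 2.5748
Solve by Cramer's rule:
  det = gamma(0)^2 - gamma(1)^2 = (3.1322)^2 - (1.1556)^2 = 9.81067684 - 1.33541136 = 8.47526548
  phi_hat_1 = [gamma(1) gamma(0) - gamma(1) gamma(2)] / det = [(1.1556)(3.1322) - (1.1556)(2.5748)] / 8.47526548 = 0.64413144 / 8.47526548 = 0.076
  phi_hat_2 = [gamma(0) gamma(2) - gamma(1)^2] / det = [(3.1322)(2.5748) - (1.1556)^2] / 8.47526548 = 6.7293772 / 8.47526548 = 0.794
So phi_hat = [0.0760, 0.7940].
Therefore phi_hat_1 = 0.0760.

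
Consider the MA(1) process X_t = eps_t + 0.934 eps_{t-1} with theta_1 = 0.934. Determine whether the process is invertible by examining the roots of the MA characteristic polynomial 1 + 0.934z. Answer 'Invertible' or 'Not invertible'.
\text{Invertible}

The MA(q) characteristic polynomial is P(z) = 1 + 0.934z.
Invertibility requires all roots to lie outside the unit circle, i.e. |z| > 1 for every root.
This is linear in z: 1 + (0.934) z = 0  =>  z = -1/(0.934) = -1.070664,  |z| = 1.070664.
Moduli of all roots: 1.0707.
All moduli strictly greater than 1? Yes.
Verdict: Invertible.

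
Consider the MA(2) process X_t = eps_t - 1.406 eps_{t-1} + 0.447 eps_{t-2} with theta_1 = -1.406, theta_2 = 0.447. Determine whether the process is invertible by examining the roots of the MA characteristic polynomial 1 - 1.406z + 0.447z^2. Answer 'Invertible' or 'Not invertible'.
\text{Invertible}

The MA(q) characteristic polynomial is P(z) = 1 - 1.406z + 0.447z^2.
Invertibility requires all roots to lie outside the unit circle, i.e. |z| > 1 for every root.
Set 1 + (-1.406) z + (0.447) z^2 = 0, i.e. a z^2 + b z + c = 0 with a = 0.447, b = -1.406, c = 1.
Discriminant D = b^2 - 4ac = (-1.406)^2 - 4*(0.447)*1 = 1.976836 - (1.788) = 0.188836.
D >= 0, so the roots are real: z = (-b +/- sqrt(D)) / (2a) = (1.406 +/- 0.434553) / (0.894).
  z_1 = (1.406 + 0.434553) / (0.894) = 2.0588,   |z_1| = 2.0588.
  z_2 = (1.406 - 0.434553) / (0.894) = 1.0866,   |z_2| = 1.0866.
Moduli of all roots: 2.0588, 1.0866.
All moduli strictly greater than 1? Yes.
Verdict: Invertible.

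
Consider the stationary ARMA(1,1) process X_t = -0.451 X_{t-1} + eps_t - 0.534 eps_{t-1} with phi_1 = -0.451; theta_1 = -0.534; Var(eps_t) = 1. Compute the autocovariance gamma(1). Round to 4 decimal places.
\gamma(1) = -1.5343

Multiply the model equation by X_{t-k} and take expectations. With theta_0 = psi_0 = 1 and psi_j the MA(infinity) weights, this gives
  gamma(k) - sum_i phi_i gamma(k-i) = c_k,
  c_k = sigma^2 * sum_{j=k..q} theta_j psi_{j-k}   (c_k = 0 for k > q),
using gamma(-m) = gamma(m).
psi-weights needed (psi_j = theta_j + sum_i phi_i psi_{j-i}):
  psi_1 = theta_1 + phi_1 = -0.534 + (-0.451) = -0.985
Right-hand sides:
  c_0 = sigma^2 (1 + theta_1 psi_1) = 1 * (1 + (-0.534)(-0.985)) = 1 * 1.52599 = 1.52599
  c_1 = sigma^2 theta_1 = 1 * (-0.534) = -0.534
  c_2 = 0
Equations for k = 0 and k = 1 (AR order 1):
  gamma(0) = phi_1 gamma(1) + c_0
  gamma(1) = phi_1 gamma(0) + c_1
Substituting the second into the first: gamma(0) (1 - phi_1^2) = c_0 + phi_1 c_1, so
  gamma(0) = (c_0 + phi_1 c_1) / (1 - phi_1^2) = (1.52599 + (-0.451)(-0.534)) / (1 - (-0.451)^2) = 1.766824 / 0.796599 = 2.217959.
  gamma(1) = phi_1 gamma(0) + c_1 = (-0.451)(2.217959) + (-0.534) = -1.5343.
Therefore gamma(1) = -1.5343 (to 4 decimal places).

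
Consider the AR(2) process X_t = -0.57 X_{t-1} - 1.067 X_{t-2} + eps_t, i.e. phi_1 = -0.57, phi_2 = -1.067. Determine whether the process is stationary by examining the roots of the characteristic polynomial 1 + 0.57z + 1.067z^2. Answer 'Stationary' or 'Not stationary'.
\text{Not stationary}

The AR(p) characteristic polynomial is P(z) = 1 + 0.57z + 1.067z^2.
Stationarity requires all roots to lie outside the unit circle, i.e. |z| > 1 for every root.
Set 1 + (0.57) z + (1.067) z^2 = 0, i.e. a z^2 + b z + c = 0 with a = 1.067, b = 0.57, c = 1.
Discriminant D = b^2 - 4ac = (0.57)^2 - 4*(1.067)*1 = 0.3249 - (4.268) = -3.9431.
D < 0, so the roots are the complex-conjugate pair z = (-b +/- i sqrt(-D)) / (2a) = -0.2671 +/- 0.9305i.
For a conjugate pair |z|^2 = z * conj(z) = (product of roots) = c/a = 1/(1.067) = 0.937207, so |z| = sqrt(0.937207) = 0.9681 for both roots.
Moduli of all roots: 0.9681, 0.9681.
All moduli strictly greater than 1? No.
Verdict: Not stationary.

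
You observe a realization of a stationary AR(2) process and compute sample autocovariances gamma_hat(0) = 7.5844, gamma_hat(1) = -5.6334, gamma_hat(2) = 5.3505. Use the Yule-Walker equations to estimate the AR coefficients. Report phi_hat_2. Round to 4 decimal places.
\hat\phi_{2} = 0.3430

The Yule-Walker equations for an AR(p) process read, in matrix form,
  Gamma_p phi = r_p,   with   (Gamma_p)_{ij} = gamma(|i - j|),
                       (r_p)_i = gamma(i),   i,j = 1..p.
Substitute the sample gammas (Toeplitz matrix and right-hand side of size 2):
  Gamma_p = [[7.5844, -5.6334], [-5.6334, 7.5844]]
  r_p     = [-5.6334, 5.3505]
Written out:
  7.5844 phi_1 - 5.6334 phi_2 = -5.6334
  -5.6334 phi_1 + 7.5844 phi_2 = 5.3505
Solve by Cramer's rule:
  det = gamma(0)^2 - gamma(1)^2 = (7.5844)^2 - (-5.6334)^2 = 57.52312336 - 31.73519556 = 25.7879278
  phi_hat_1 = [gamma(1) gamma(0) - gamma(1) gamma(2)] / det = [(-5.6334)(7.5844) - (-5.6334)(5.3505)] / 25.7879278 = -12.58445226 / 25.7879278 = -0.488
  phi_hat_2 = [gamma(0) gamma(2) - gamma(1)^2] / det = [(7.5844)(5.3505) - (-5.6334)^2] / 25.7879278 = 8.84513664 / 25.7879278 = 0.343
So phi_hat = [-0.4880, 0.3430].
Therefore phi_hat_2 = 0.3430.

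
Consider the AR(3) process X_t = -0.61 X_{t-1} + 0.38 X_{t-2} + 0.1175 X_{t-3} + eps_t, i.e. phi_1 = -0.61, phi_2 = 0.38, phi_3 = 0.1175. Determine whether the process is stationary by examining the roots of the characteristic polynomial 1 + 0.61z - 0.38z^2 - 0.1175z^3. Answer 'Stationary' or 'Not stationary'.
\text{Stationary}

The AR(p) characteristic polynomial is P(z) = 1 + 0.61z - 0.38z^2 - 0.1175z^3.
Stationarity requires all roots to lie outside the unit circle, i.e. |z| > 1 for every root.
Degree 3: look for a simple real root z0 first, then factor out (1 - z/z0) and solve the remaining quadratic.
Testing z0 = -4: P(-4) = 1 + (0.61)(-4) + (-0.38)(-4)^2 + (-0.1175)(-4)^3
  = 1 + (-2.44) + (-6.08) + (7.52) = 0.  So z_0 = -4 is a root, |z_0| = 4.
Divide out the factor (1 + 0.25 z) = (1 - z/z0) (since 1/z0 = -0.25):
  P(z) = (1 + 0.25 z)(1 + (0.36) z + (-0.47) z^2)
  [check: z-coef 0.36 - (-0.25) = 0.61; z^2-coef -0.47 - (-0.25)(0.36) = -0.38; z^3-coef -(-0.25)(-0.47) = -0.1175.]
Remaining roots from the quadratic factor 1 + (0.36) z + (-0.47) z^2:
  Set 1 + (0.36) z + (-0.47) z^2 = 0, i.e. a z^2 + b z + c = 0 with a = -0.47, b = 0.36, c = 1.
  Discriminant D = b^2 - 4ac = (0.36)^2 - 4*(-0.47)*1 = 0.1296 - (-1.88) = 2.0096.
  D >= 0, so the roots are real: z = (-b +/- sqrt(D)) / (2a) = (-0.36 +/- 1.417604) / (-0.94).
    z_1 = (-0.36 + 1.417604) / (-0.94) = -1.1251,   |z_1| = 1.1251.
    z_2 = (-0.36 - 1.417604) / (-0.94) = 1.8911,   |z_2| = 1.8911.
Moduli of all roots: 4.0000, 1.1251, 1.8911.
All moduli strictly greater than 1? Yes.
Verdict: Stationary.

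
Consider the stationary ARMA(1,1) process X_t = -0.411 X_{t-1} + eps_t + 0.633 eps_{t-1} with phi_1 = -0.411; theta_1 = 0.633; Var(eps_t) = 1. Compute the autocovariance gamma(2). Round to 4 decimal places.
\gamma(2) = -0.0812

Multiply the model equation by X_{t-k} and take expectations. With theta_0 = psi_0 = 1 and psi_j the MA(infinity) weights, this gives
  gamma(k) - sum_i phi_i gamma(k-i) = c_k,
  c_k = sigma^2 * sum_{j=k..q} theta_j psi_{j-k}   (c_k = 0 for k > q),
using gamma(-m) = gamma(m).
psi-weights needed (psi_j = theta_j + sum_i phi_i psi_{j-i}):
  psi_1 = theta_1 + phi_1 = 0.633 + (-0.411) = 0.222
Right-hand sides:
  c_0 = sigma^2 (1 + theta_1 psi_1) = 1 * (1 + (0.633)(0.222)) = 1 * 1.140526 = 1.140526
  c_1 = sigma^2 theta_1 = 1 * (0.633) = 0.633
  c_2 = 0
Equations for k = 0 and k = 1 (AR order 1):
  gamma(0) = phi_1 gamma(1) + c_0
  gamma(1) = phi_1 gamma(0) + c_1
Substituting the second into the first: gamma(0) (1 - phi_1^2) = c_0 + phi_1 c_1, so
  gamma(0) = (c_0 + phi_1 c_1) / (1 - phi_1^2) = (1.140526 + (-0.411)(0.633)) / (1 - (-0.411)^2) = 0.880363 / 0.831079 = 1.059301.
  gamma(1) = phi_1 gamma(0) + c_1 = (-0.411)(1.059301) + (0.633) = 0.197627.
For k = 2 (> q): gamma(2) = phi_1 gamma(1) = (-0.411)(0.197627) = -0.081225.
Therefore gamma(2) = -0.0812 (to 4 decimal places).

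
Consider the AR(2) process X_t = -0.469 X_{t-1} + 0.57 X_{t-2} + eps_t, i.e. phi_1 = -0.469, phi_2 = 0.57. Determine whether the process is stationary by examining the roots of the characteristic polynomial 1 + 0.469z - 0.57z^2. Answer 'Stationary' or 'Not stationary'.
\text{Not stationary}

The AR(p) characteristic polynomial is P(z) = 1 + 0.469z - 0.57z^2.
Stationarity requires all roots to lie outside the unit circle, i.e. |z| > 1 for every root.
Set 1 + (0.469) z + (-0.57) z^2 = 0, i.e. a z^2 + b z + c = 0 with a = -0.57, b = 0.469, c = 1.
Discriminant D = b^2 - 4ac = (0.469)^2 - 4*(-0.57)*1 = 0.219961 - (-2.28) = 2.499961.
D >= 0, so the roots are real: z = (-b +/- sqrt(D)) / (2a) = (-0.469 +/- 1.581126) / (-1.14).
  z_1 = (-0.469 + 1.581126) / (-1.14) = -0.9755,   |z_1| = 0.9755.
  z_2 = (-0.469 - 1.581126) / (-1.14) = 1.7984,   |z_2| = 1.7984.
Moduli of all roots: 0.9755, 1.7984.
All moduli strictly greater than 1? No.
Verdict: Not stationary.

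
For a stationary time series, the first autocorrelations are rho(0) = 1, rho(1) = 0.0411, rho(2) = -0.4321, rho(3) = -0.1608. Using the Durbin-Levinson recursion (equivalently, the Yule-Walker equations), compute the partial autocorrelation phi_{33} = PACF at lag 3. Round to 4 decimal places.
\phi_{33} = -0.1451

The PACF at lag k is phi_{kk}, the last component of the solution
to the Yule-Walker system G_k phi = r_k where
  (G_k)_{ij} = rho(|i - j|), (r_k)_i = rho(i), i,j = 1..k.
Equivalently, Durbin-Levinson gives phi_{kk} iteratively:
  phi_{11} = rho(1)
  phi_{kk} = [rho(k) - sum_{j=1..k-1} phi_{k-1,j} rho(k-j)]
            / [1 - sum_{j=1..k-1} phi_{k-1,j} rho(j)],
  phi_{k,j} = phi_{k-1,j} - phi_{kk} phi_{k-1,k-j},  j = 1..k-1.
Step k = 1:
  phi_11 = rho(1) = 0.0411.
Step k = 2:
  phi_22 = [rho(2) - phi_11 rho(1)] / [1 - phi_11 rho(1)] = [-0.4321 - (0.0411)(0.0411)] / [1 - (0.0411)(0.0411)]
         = -0.43378921 / 0.99831079 = -0.434523.
  Update: phi_21 = phi_11 - phi_22 phi_11 = 0.0411 - (-0.434523)(0.0411) = 0.058959.
Step k = 3:
  phi_33 = [rho(3) - phi_21 rho(2) - phi_22 rho(1)] / [1 - phi_21 rho(1) - phi_22 rho(2)]
    numerator   = -0.1608 - (0.058959)(-0.4321) - (-0.434523)(0.0411) = -0.11746495
    denominator = 1 - (0.058959)(0.0411) - (-0.434523)(-0.4321) = 0.80981931
  phi_33 = -0.11746495 / 0.80981931 = -0.1451.
Therefore phi_{33} = -0.1451.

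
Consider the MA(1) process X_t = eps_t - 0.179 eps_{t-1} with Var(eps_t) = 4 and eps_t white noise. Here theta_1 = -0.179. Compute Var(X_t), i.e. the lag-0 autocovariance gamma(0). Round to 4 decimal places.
\gamma(0) = 4.1282

For an MA(q) process X_t = eps_t + sum_i theta_i eps_{t-i} with
Var(eps_t) = sigma^2, the variance is
  gamma(0) = sigma^2 * (1 + sum_i theta_i^2).
  sum_i theta_i^2 = (-0.179)^2 = 0.032041.
  gamma(0) = 4 * (1 + 0.032041) = 4 * 1.032041 = 4.128164, which rounds to 4.1282.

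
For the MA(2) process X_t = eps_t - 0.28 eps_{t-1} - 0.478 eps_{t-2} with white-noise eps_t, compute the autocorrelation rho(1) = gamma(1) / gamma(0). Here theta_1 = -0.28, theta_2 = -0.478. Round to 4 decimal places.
\rho(1) = -0.1118

For an MA(q) process with theta_0 = 1, the autocovariance is
  gamma(k) = sigma^2 * sum_{i=0..q-k} theta_i * theta_{i+k},
and rho(k) = gamma(k) / gamma(0). Sigma^2 cancels.
  numerator   = (1)*(-0.28) + (-0.28)*(-0.478) = -0.14616.
  denominator = (1)^2 + (-0.28)^2 + (-0.478)^2 = 1.306884.
  rho(1) = -0.14616 / 1.306884 = -0.1118.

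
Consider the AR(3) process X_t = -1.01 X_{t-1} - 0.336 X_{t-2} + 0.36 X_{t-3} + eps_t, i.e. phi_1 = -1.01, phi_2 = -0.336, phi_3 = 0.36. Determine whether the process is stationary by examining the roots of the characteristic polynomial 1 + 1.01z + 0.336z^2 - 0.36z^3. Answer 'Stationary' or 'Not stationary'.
\text{Stationary}

The AR(p) characteristic polynomial is P(z) = 1 + 1.01z + 0.336z^2 - 0.36z^3.
Stationarity requires all roots to lie outside the unit circle, i.e. |z| > 1 for every root.
Degree 3: look for a simple real root z0 first, then factor out (1 - z/z0) and solve the remaining quadratic.
Testing z0 = 2.5: P(2.5) = 1 + (1.01)(2.5) + (0.336)(2.5)^2 + (-0.36)(2.5)^3
  = 1 + (2.525) + (2.1) + (-5.625) = 0.  So z_0 = 2.5 is a root, |z_0| = 2.5.
Divide out the factor (1 - 0.4 z) = (1 - z/z0) (since 1/z0 = 0.4):
  P(z) = (1 - 0.4 z)(1 + (1.41) z + (0.9) z^2)
  [check: z-coef 1.41 - (0.4) = 1.01; z^2-coef 0.9 - (0.4)(1.41) = 0.336; z^3-coef -(0.4)(0.9) = -0.36.]
Remaining roots from the quadratic factor 1 + (1.41) z + (0.9) z^2:
  Set 1 + (1.41) z + (0.9) z^2 = 0, i.e. a z^2 + b z + c = 0 with a = 0.9, b = 1.41, c = 1.
  Discriminant D = b^2 - 4ac = (1.41)^2 - 4*(0.9)*1 = 1.9881 - (3.6) = -1.6119.
  D < 0, so the roots are the complex-conjugate pair z = (-b +/- i sqrt(-D)) / (2a) = -0.7833 +/- 0.7053i.
  For a conjugate pair |z|^2 = z * conj(z) = (product of roots) = c/a = 1/(0.9) = 1.111111, so |z| = sqrt(1.111111) = 1.0541 for both roots.
Moduli of all roots: 2.5000, 1.0541, 1.0541.
All moduli strictly greater than 1? Yes.
Verdict: Stationary.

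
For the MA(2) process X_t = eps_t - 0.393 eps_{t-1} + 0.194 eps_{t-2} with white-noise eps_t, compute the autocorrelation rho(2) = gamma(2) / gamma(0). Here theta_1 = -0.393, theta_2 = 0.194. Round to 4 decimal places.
\rho(2) = 0.1627

For an MA(q) process with theta_0 = 1, the autocovariance is
  gamma(k) = sigma^2 * sum_{i=0..q-k} theta_i * theta_{i+k},
and rho(k) = gamma(k) / gamma(0). Sigma^2 cancels.
  numerator   = (1)*(0.194) = 0.194.
  denominator = (1)^2 + (-0.393)^2 + (0.194)^2 = 1.192085.
  rho(2) = 0.194 / 1.192085 = 0.1627.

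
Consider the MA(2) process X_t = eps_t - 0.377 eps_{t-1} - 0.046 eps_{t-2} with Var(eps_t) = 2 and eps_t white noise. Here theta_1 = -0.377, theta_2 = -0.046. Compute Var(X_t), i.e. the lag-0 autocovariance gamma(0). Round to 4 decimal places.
\gamma(0) = 2.2885

For an MA(q) process X_t = eps_t + sum_i theta_i eps_{t-i} with
Var(eps_t) = sigma^2, the variance is
  gamma(0) = sigma^2 * (1 + sum_i theta_i^2).
  sum_i theta_i^2 = (-0.377)^2 + (-0.046)^2 = 0.142129 + 0.002116 = 0.144245.
  gamma(0) = 2 * (1 + 0.144245) = 2 * 1.144245 = 2.28849, which rounds to 2.2885.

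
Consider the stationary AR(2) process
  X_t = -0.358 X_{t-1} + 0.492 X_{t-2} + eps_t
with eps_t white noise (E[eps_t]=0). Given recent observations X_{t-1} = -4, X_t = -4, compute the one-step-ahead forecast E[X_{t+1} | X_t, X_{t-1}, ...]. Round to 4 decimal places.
E[X_{t+1} \mid \mathcal F_t] = -0.5360

For an AR(p) model X_t = c + sum_i phi_i X_{t-i} + eps_t, the
one-step-ahead conditional mean is
  E[X_{t+1} | X_t, ...] = c + sum_i phi_i X_{t+1-i}.
Substitute known values:
  E[X_{t+1} | ...] = (-0.358) * (-4) + (0.492) * (-4)
                   = -0.5360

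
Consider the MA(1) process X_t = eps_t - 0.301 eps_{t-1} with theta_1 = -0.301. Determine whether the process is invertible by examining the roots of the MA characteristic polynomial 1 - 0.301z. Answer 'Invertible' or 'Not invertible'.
\text{Invertible}

The MA(q) characteristic polynomial is P(z) = 1 - 0.301z.
Invertibility requires all roots to lie outside the unit circle, i.e. |z| > 1 for every root.
This is linear in z: 1 + (-0.301) z = 0  =>  z = -1/(-0.301) = 3.322259,  |z| = 3.322259.
Moduli of all roots: 3.3223.
All moduli strictly greater than 1? Yes.
Verdict: Invertible.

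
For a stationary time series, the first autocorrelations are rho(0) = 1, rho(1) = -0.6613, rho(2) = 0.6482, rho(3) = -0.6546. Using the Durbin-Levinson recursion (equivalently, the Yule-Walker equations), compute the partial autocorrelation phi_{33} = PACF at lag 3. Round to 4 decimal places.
\phi_{33} = -0.2869

The PACF at lag k is phi_{kk}, the last component of the solution
to the Yule-Walker system G_k phi = r_k where
  (G_k)_{ij} = rho(|i - j|), (r_k)_i = rho(i), i,j = 1..k.
Equivalently, Durbin-Levinson gives phi_{kk} iteratively:
  phi_{11} = rho(1)
  phi_{kk} = [rho(k) - sum_{j=1..k-1} phi_{k-1,j} rho(k-j)]
            / [1 - sum_{j=1..k-1} phi_{k-1,j} rho(j)],
  phi_{k,j} = phi_{k-1,j} - phi_{kk} phi_{k-1,k-j},  j = 1..k-1.
Step k = 1:
  phi_11 = rho(1) = -0.6613.
Step k = 2:
  phi_22 = [rho(2) - phi_11 rho(1)] / [1 - phi_11 rho(1)] = [0.6482 - (-0.6613)(-0.6613)] / [1 - (-0.6613)(-0.6613)]
         = 0.21088231 / 0.56268231 = 0.37478.
  Update: phi_21 = phi_11 - phi_22 phi_11 = -0.6613 - (0.37478)(-0.6613) = -0.413458.
Step k = 3:
  phi_33 = [rho(3) - phi_21 rho(2) - phi_22 rho(1)] / [1 - phi_21 rho(1) - phi_22 rho(2)]
    numerator   = -0.6546 - (-0.413458)(0.6482) - (0.37478)(-0.6613) = -0.13875442
    denominator = 1 - (-0.413458)(-0.6613) - (0.37478)(0.6482) = 0.48364775
  phi_33 = -0.13875442 / 0.48364775 = -0.2869.
Therefore phi_{33} = -0.2869.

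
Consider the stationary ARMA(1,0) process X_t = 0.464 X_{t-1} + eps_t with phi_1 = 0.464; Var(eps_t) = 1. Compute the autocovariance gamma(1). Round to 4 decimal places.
\gamma(1) = 0.5913

Multiply the model equation by X_{t-k} and take expectations. With theta_0 = psi_0 = 1 and psi_j the MA(infinity) weights, this gives
  gamma(k) - sum_i phi_i gamma(k-i) = c_k,
  c_k = sigma^2 * sum_{j=k..q} theta_j psi_{j-k}   (c_k = 0 for k > q),
using gamma(-m) = gamma(m).
Pure AR (q = 0): c_0 = sigma^2 = 1, c_k = 0 for k >= 1.
Equations for k = 0 and k = 1 (AR order 1):
  gamma(0) = phi_1 gamma(1) + c_0
  gamma(1) = phi_1 gamma(0) + c_1
Substituting the second into the first: gamma(0) (1 - phi_1^2) = c_0 + phi_1 c_1, so
  gamma(0) = c_0 / (1 - phi_1^2) = 1 / (1 - (0.464)^2) = 1 / 0.784704 = 1.274366.
  gamma(1) = phi_1 gamma(0) = (0.464)(1.274366) = 0.591306.
Therefore gamma(1) = 0.5913 (to 4 decimal places).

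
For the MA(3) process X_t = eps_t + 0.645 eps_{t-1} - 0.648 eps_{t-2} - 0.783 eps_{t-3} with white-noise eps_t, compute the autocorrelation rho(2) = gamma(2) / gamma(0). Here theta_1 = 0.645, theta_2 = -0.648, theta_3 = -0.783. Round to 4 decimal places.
\rho(2) = -0.4708

For an MA(q) process with theta_0 = 1, the autocovariance is
  gamma(k) = sigma^2 * sum_{i=0..q-k} theta_i * theta_{i+k},
and rho(k) = gamma(k) / gamma(0). Sigma^2 cancels.
  numerator   = (1)*(-0.648) + (0.645)*(-0.783) = -1.153035.
  denominator = (1)^2 + (0.645)^2 + (-0.648)^2 + (-0.783)^2 = 2.449018.
  rho(2) = -1.153035 / 2.449018 = -0.4708.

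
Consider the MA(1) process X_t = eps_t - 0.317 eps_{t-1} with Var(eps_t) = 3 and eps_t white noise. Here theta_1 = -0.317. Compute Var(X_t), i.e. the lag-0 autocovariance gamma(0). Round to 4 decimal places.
\gamma(0) = 3.3015

For an MA(q) process X_t = eps_t + sum_i theta_i eps_{t-i} with
Var(eps_t) = sigma^2, the variance is
  gamma(0) = sigma^2 * (1 + sum_i theta_i^2).
  sum_i theta_i^2 = (-0.317)^2 = 0.100489.
  gamma(0) = 3 * (1 + 0.100489) = 3 * 1.100489 = 3.301467, which rounds to 3.3015.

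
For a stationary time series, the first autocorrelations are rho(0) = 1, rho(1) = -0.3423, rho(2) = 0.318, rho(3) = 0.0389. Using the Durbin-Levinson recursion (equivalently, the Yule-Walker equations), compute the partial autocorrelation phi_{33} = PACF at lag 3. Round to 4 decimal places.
\phi_{33} = 0.2399

The PACF at lag k is phi_{kk}, the last component of the solution
to the Yule-Walker system G_k phi = r_k where
  (G_k)_{ij} = rho(|i - j|), (r_k)_i = rho(i), i,j = 1..k.
Equivalently, Durbin-Levinson gives phi_{kk} iteratively:
  phi_{11} = rho(1)
  phi_{kk} = [rho(k) - sum_{j=1..k-1} phi_{k-1,j} rho(k-j)]
            / [1 - sum_{j=1..k-1} phi_{k-1,j} rho(j)],
  phi_{k,j} = phi_{k-1,j} - phi_{kk} phi_{k-1,k-j},  j = 1..k-1.
Step k = 1:
  phi_11 = rho(1) = -0.3423.
Step k = 2:
  phi_22 = [rho(2) - phi_11 rho(1)] / [1 - phi_11 rho(1)] = [0.318 - (-0.3423)(-0.3423)] / [1 - (-0.3423)(-0.3423)]
         = 0.20083071 / 0.88283071 = 0.227485.
  Update: phi_21 = phi_11 - phi_22 phi_11 = -0.3423 - (0.227485)(-0.3423) = -0.264432.
Step k = 3:
  phi_33 = [rho(3) - phi_21 rho(2) - phi_22 rho(1)] / [1 - phi_21 rho(1) - phi_22 rho(2)]
    numerator   = 0.0389 - (-0.264432)(0.318) - (0.227485)(-0.3423) = 0.20085745
    denominator = 1 - (-0.264432)(-0.3423) - (0.227485)(0.318) = 0.83714474
  phi_33 = 0.20085745 / 0.83714474 = 0.2399.
Therefore phi_{33} = 0.2399.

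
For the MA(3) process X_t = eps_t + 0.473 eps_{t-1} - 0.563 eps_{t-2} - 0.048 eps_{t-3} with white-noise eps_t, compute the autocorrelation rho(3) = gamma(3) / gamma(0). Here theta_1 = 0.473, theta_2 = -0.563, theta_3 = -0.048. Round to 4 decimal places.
\rho(3) = -0.0311

For an MA(q) process with theta_0 = 1, the autocovariance is
  gamma(k) = sigma^2 * sum_{i=0..q-k} theta_i * theta_{i+k},
and rho(k) = gamma(k) / gamma(0). Sigma^2 cancels.
  numerator   = (1)*(-0.048) = -0.048.
  denominator = (1)^2 + (0.473)^2 + (-0.563)^2 + (-0.048)^2 = 1.543002.
  rho(3) = -0.048 / 1.543002 = -0.0311.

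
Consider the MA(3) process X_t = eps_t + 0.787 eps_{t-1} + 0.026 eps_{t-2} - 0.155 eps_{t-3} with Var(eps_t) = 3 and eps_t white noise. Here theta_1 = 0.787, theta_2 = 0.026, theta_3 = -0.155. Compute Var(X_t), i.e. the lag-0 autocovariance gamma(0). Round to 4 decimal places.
\gamma(0) = 4.9322

For an MA(q) process X_t = eps_t + sum_i theta_i eps_{t-i} with
Var(eps_t) = sigma^2, the variance is
  gamma(0) = sigma^2 * (1 + sum_i theta_i^2).
  sum_i theta_i^2 = (0.787)^2 + (0.026)^2 + (-0.155)^2 = 0.619369 + 0.000676 + 0.024025 = 0.64407.
  gamma(0) = 3 * (1 + 0.64407) = 3 * 1.64407 = 4.93221, which rounds to 4.9322.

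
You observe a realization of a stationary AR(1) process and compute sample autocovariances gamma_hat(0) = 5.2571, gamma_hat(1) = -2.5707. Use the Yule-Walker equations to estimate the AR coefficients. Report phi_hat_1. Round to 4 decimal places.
\hat\phi_{1} = -0.4890

The Yule-Walker equations for an AR(p) process read, in matrix form,
  Gamma_p phi = r_p,   with   (Gamma_p)_{ij} = gamma(|i - j|),
                       (r_p)_i = gamma(i),   i,j = 1..p.
Substitute the sample gammas (Toeplitz matrix and right-hand side of size 1):
  Gamma_p = [[5.2571]]
  r_p     = [-2.5707]
With p = 1 this is the single equation gamma(0) phi_1 = gamma(1):
  phi_hat_1 = gamma(1) / gamma(0) = -2.5707 / 5.2571 = -0.4890.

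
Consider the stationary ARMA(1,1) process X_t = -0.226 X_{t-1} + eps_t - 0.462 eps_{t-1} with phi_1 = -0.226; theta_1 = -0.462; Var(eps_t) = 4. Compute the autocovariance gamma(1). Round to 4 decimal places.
\gamma(1) = -3.2029

Multiply the model equation by X_{t-k} and take expectations. With theta_0 = psi_0 = 1 and psi_j the MA(infinity) weights, this gives
  gamma(k) - sum_i phi_i gamma(k-i) = c_k,
  c_k = sigma^2 * sum_{j=k..q} theta_j psi_{j-k}   (c_k = 0 for k > q),
using gamma(-m) = gamma(m).
psi-weights needed (psi_j = theta_j + sum_i phi_i psi_{j-i}):
  psi_1 = theta_1 + phi_1 = -0.462 + (-0.226) = -0.688
Right-hand sides:
  c_0 = sigma^2 (1 + theta_1 psi_1) = 4 * (1 + (-0.462)(-0.688)) = 4 * 1.317856 = 5.271424
  c_1 = sigma^2 theta_1 = 4 * (-0.462) = -1.848
  c_2 = 0
Equations for k = 0 and k = 1 (AR order 1):
  gamma(0) = phi_1 gamma(1) + c_0
  gamma(1) = phi_1 gamma(0) + c_1
Substituting the second into the first: gamma(0) (1 - phi_1^2) = c_0 + phi_1 c_1, so
  gamma(0) = (c_0 + phi_1 c_1) / (1 - phi_1^2) = (5.271424 + (-0.226)(-1.848)) / (1 - (-0.226)^2) = 5.689072 / 0.948924 = 5.995287.
  gamma(1) = phi_1 gamma(0) + c_1 = (-0.226)(5.995287) + (-1.848) = -3.202935.
Therefore gamma(1) = -3.2029 (to 4 decimal places).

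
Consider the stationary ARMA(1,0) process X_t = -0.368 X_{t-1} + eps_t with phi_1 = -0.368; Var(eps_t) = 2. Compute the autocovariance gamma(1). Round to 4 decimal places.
\gamma(1) = -0.8513

Multiply the model equation by X_{t-k} and take expectations. With theta_0 = psi_0 = 1 and psi_j the MA(infinity) weights, this gives
  gamma(k) - sum_i phi_i gamma(k-i) = c_k,
  c_k = sigma^2 * sum_{j=k..q} theta_j psi_{j-k}   (c_k = 0 for k > q),
using gamma(-m) = gamma(m).
Pure AR (q = 0): c_0 = sigma^2 = 2, c_k = 0 for k >= 1.
Equations for k = 0 and k = 1 (AR order 1):
  gamma(0) = phi_1 gamma(1) + c_0
  gamma(1) = phi_1 gamma(0) + c_1
Substituting the second into the first: gamma(0) (1 - phi_1^2) = c_0 + phi_1 c_1, so
  gamma(0) = c_0 / (1 - phi_1^2) = 2 / (1 - (-0.368)^2) = 2 / 0.864576 = 2.313273.
  gamma(1) = phi_1 gamma(0) = (-0.368)(2.313273) = -0.851284.
Therefore gamma(1) = -0.8513 (to 4 decimal places).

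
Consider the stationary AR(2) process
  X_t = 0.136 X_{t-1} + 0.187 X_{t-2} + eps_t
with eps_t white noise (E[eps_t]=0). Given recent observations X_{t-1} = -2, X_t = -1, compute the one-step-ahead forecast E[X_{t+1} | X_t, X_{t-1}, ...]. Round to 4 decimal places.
E[X_{t+1} \mid \mathcal F_t] = -0.5100

For an AR(p) model X_t = c + sum_i phi_i X_{t-i} + eps_t, the
one-step-ahead conditional mean is
  E[X_{t+1} | X_t, ...] = c + sum_i phi_i X_{t+1-i}.
Substitute known values:
  E[X_{t+1} | ...] = (0.136) * (-1) + (0.187) * (-2)
                   = -0.5100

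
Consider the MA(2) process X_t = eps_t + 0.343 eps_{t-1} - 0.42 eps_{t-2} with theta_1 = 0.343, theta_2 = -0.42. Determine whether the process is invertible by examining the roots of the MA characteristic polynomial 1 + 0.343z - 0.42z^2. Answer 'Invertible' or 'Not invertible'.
\text{Invertible}

The MA(q) characteristic polynomial is P(z) = 1 + 0.343z - 0.42z^2.
Invertibility requires all roots to lie outside the unit circle, i.e. |z| > 1 for every root.
Set 1 + (0.343) z + (-0.42) z^2 = 0, i.e. a z^2 + b z + c = 0 with a = -0.42, b = 0.343, c = 1.
Discriminant D = b^2 - 4ac = (0.343)^2 - 4*(-0.42)*1 = 0.117649 - (-1.68) = 1.797649.
D >= 0, so the roots are real: z = (-b +/- sqrt(D)) / (2a) = (-0.343 +/- 1.340764) / (-0.84).
  z_1 = (-0.343 + 1.340764) / (-0.84) = -1.1878,   |z_1| = 1.1878.
  z_2 = (-0.343 - 1.340764) / (-0.84) = 2.0045,   |z_2| = 2.0045.
Moduli of all roots: 1.1878, 2.0045.
All moduli strictly greater than 1? Yes.
Verdict: Invertible.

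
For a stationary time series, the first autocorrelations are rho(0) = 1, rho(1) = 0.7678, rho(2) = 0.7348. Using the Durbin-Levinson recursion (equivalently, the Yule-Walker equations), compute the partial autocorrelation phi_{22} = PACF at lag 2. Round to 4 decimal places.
\phi_{22} = 0.3539

The PACF at lag k is phi_{kk}, the last component of the solution
to the Yule-Walker system G_k phi = r_k where
  (G_k)_{ij} = rho(|i - j|), (r_k)_i = rho(i), i,j = 1..k.
Equivalently, Durbin-Levinson gives phi_{kk} iteratively:
  phi_{11} = rho(1)
  phi_{kk} = [rho(k) - sum_{j=1..k-1} phi_{k-1,j} rho(k-j)]
            / [1 - sum_{j=1..k-1} phi_{k-1,j} rho(j)],
  phi_{k,j} = phi_{k-1,j} - phi_{kk} phi_{k-1,k-j},  j = 1..k-1.
Step k = 1:
  phi_11 = rho(1) = 0.7678.
Step k = 2:
  phi_22 = [rho(2) - phi_11 rho(1)] / [1 - phi_11 rho(1)] = [0.7348 - (0.7678)(0.7678)] / [1 - (0.7678)(0.7678)]
         = 0.14528316 / 0.41048316 = 0.3539.
Therefore phi_{22} = 0.3539.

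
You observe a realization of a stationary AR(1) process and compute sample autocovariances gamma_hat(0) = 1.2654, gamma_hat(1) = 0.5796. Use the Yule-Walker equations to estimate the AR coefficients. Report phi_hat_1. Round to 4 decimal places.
\hat\phi_{1} = 0.4580

The Yule-Walker equations for an AR(p) process read, in matrix form,
  Gamma_p phi = r_p,   with   (Gamma_p)_{ij} = gamma(|i - j|),
                       (r_p)_i = gamma(i),   i,j = 1..p.
Substitute the sample gammas (Toeplitz matrix and right-hand side of size 1):
  Gamma_p = [[1.2654]]
  r_p     = [0.5796]
With p = 1 this is the single equation gamma(0) phi_1 = gamma(1):
  phi_hat_1 = gamma(1) / gamma(0) = 0.5796 / 1.2654 = 0.4580.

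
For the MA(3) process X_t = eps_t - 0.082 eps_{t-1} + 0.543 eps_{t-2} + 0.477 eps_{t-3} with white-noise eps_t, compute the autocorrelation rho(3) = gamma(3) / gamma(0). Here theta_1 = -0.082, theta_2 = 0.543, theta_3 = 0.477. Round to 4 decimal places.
\rho(3) = 0.3119

For an MA(q) process with theta_0 = 1, the autocovariance is
  gamma(k) = sigma^2 * sum_{i=0..q-k} theta_i * theta_{i+k},
and rho(k) = gamma(k) / gamma(0). Sigma^2 cancels.
  numerator   = (1)*(0.477) = 0.477.
  denominator = (1)^2 + (-0.082)^2 + (0.543)^2 + (0.477)^2 = 1.529102.
  rho(3) = 0.477 / 1.529102 = 0.3119.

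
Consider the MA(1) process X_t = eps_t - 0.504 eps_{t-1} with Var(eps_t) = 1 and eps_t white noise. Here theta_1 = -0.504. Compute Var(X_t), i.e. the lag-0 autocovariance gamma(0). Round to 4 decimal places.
\gamma(0) = 1.2540

For an MA(q) process X_t = eps_t + sum_i theta_i eps_{t-i} with
Var(eps_t) = sigma^2, the variance is
  gamma(0) = sigma^2 * (1 + sum_i theta_i^2).
  sum_i theta_i^2 = (-0.504)^2 = 0.254016.
  gamma(0) = 1 * (1 + 0.254016) = 1 * 1.254016 = 1.254016, which rounds to 1.2540.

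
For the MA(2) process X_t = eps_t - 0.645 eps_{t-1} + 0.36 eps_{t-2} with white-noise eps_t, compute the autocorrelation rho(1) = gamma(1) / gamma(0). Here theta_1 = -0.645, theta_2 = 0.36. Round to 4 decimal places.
\rho(1) = -0.5675

For an MA(q) process with theta_0 = 1, the autocovariance is
  gamma(k) = sigma^2 * sum_{i=0..q-k} theta_i * theta_{i+k},
and rho(k) = gamma(k) / gamma(0). Sigma^2 cancels.
  numerator   = (1)*(-0.645) + (-0.645)*(0.36) = -0.8772.
  denominator = (1)^2 + (-0.645)^2 + (0.36)^2 = 1.545625.
  rho(1) = -0.8772 / 1.545625 = -0.5675.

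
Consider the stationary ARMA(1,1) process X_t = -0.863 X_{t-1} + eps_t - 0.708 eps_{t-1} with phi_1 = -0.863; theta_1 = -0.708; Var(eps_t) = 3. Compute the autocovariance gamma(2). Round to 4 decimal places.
\gamma(2) = 25.6727

Multiply the model equation by X_{t-k} and take expectations. With theta_0 = psi_0 = 1 and psi_j the MA(infinity) weights, this gives
  gamma(k) - sum_i phi_i gamma(k-i) = c_k,
  c_k = sigma^2 * sum_{j=k..q} theta_j psi_{j-k}   (c_k = 0 for k > q),
using gamma(-m) = gamma(m).
psi-weights needed (psi_j = theta_j + sum_i phi_i psi_{j-i}):
  psi_1 = theta_1 + phi_1 = -0.708 + (-0.863) = -1.571
Right-hand sides:
  c_0 = sigma^2 (1 + theta_1 psi_1) = 3 * (1 + (-0.708)(-1.571)) = 3 * 2.112268 = 6.336804
  c_1 = sigma^2 theta_1 = 3 * (-0.708) = -2.124
  c_2 = 0
Equations for k = 0 and k = 1 (AR order 1):
  gamma(0) = phi_1 gamma(1) + c_0
  gamma(1) = phi_1 gamma(0) + c_1
Substituting the second into the first: gamma(0) (1 - phi_1^2) = c_0 + phi_1 c_1, so
  gamma(0) = (c_0 + phi_1 c_1) / (1 - phi_1^2) = (6.336804 + (-0.863)(-2.124)) / (1 - (-0.863)^2) = 8.169816 / 0.255231 = 32.009497.
  gamma(1) = phi_1 gamma(0) + c_1 = (-0.863)(32.009497) + (-2.124) = -29.748196.
For k = 2 (> q): gamma(2) = phi_1 gamma(1) = (-0.863)(-29.748196) = 25.672693.
Therefore gamma(2) = 25.6727 (to 4 decimal places).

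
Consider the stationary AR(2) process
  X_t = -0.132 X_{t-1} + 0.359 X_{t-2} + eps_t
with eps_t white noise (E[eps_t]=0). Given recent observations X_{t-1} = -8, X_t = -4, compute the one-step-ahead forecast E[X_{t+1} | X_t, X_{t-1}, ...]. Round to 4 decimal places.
E[X_{t+1} \mid \mathcal F_t] = -2.3440

For an AR(p) model X_t = c + sum_i phi_i X_{t-i} + eps_t, the
one-step-ahead conditional mean is
  E[X_{t+1} | X_t, ...] = c + sum_i phi_i X_{t+1-i}.
Substitute known values:
  E[X_{t+1} | ...] = (-0.132) * (-4) + (0.359) * (-8)
                   = -2.3440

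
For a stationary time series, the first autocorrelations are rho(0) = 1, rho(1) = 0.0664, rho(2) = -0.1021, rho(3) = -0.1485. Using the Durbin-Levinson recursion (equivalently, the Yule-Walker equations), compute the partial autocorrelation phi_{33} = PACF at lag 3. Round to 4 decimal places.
\phi_{33} = -0.1360

The PACF at lag k is phi_{kk}, the last component of the solution
to the Yule-Walker system G_k phi = r_k where
  (G_k)_{ij} = rho(|i - j|), (r_k)_i = rho(i), i,j = 1..k.
Equivalently, Durbin-Levinson gives phi_{kk} iteratively:
  phi_{11} = rho(1)
  phi_{kk} = [rho(k) - sum_{j=1..k-1} phi_{k-1,j} rho(k-j)]
            / [1 - sum_{j=1..k-1} phi_{k-1,j} rho(j)],
  phi_{k,j} = phi_{k-1,j} - phi_{kk} phi_{k-1,k-j},  j = 1..k-1.
Step k = 1:
  phi_11 = rho(1) = 0.0664.
Step k = 2:
  phi_22 = [rho(2) - phi_11 rho(1)] / [1 - phi_11 rho(1)] = [-0.1021 - (0.0664)(0.0664)] / [1 - (0.0664)(0.0664)]
         = -0.10650896 / 0.99559104 = -0.106981.
  Update: phi_21 = phi_11 - phi_22 phi_11 = 0.0664 - (-0.106981)(0.0664) = 0.073504.
Step k = 3:
  phi_33 = [rho(3) - phi_21 rho(2) - phi_22 rho(1)] / [1 - phi_21 rho(1) - phi_22 rho(2)]
    numerator   = -0.1485 - (0.073504)(-0.1021) - (-0.106981)(0.0664) = -0.13389178
    denominator = 1 - (0.073504)(0.0664) - (-0.106981)(-0.1021) = 0.98419664
  phi_33 = -0.13389178 / 0.98419664 = -0.136.
Therefore phi_{33} = -0.1360.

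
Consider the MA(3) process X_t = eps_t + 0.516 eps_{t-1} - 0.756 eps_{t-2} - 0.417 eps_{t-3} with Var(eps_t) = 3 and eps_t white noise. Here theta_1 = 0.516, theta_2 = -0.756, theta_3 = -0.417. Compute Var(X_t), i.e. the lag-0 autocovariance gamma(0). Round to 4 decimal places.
\gamma(0) = 6.0350

For an MA(q) process X_t = eps_t + sum_i theta_i eps_{t-i} with
Var(eps_t) = sigma^2, the variance is
  gamma(0) = sigma^2 * (1 + sum_i theta_i^2).
  sum_i theta_i^2 = (0.516)^2 + (-0.756)^2 + (-0.417)^2 = 0.266256 + 0.571536 + 0.173889 = 1.011681.
  gamma(0) = 3 * (1 + 1.011681) = 3 * 2.011681 = 6.035043, which rounds to 6.0350.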